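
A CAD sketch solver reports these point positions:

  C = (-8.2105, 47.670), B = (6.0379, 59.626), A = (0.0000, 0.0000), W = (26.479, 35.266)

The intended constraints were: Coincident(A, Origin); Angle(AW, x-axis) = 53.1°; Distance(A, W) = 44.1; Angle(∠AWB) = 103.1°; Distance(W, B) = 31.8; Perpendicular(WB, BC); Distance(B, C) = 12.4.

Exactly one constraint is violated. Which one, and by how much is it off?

Distance(B, C) = 12.4 — off by 6.20.

A = (0.00, 0.00) ✓; AW at 53.10° ✓; |AW| = 44.10 ✓; ∠AWB = 103.1° ✓; |WB| = 31.80 ✓; ∠(WB, BC) = 90.00° ✓; |BC| = 18.60 ✗.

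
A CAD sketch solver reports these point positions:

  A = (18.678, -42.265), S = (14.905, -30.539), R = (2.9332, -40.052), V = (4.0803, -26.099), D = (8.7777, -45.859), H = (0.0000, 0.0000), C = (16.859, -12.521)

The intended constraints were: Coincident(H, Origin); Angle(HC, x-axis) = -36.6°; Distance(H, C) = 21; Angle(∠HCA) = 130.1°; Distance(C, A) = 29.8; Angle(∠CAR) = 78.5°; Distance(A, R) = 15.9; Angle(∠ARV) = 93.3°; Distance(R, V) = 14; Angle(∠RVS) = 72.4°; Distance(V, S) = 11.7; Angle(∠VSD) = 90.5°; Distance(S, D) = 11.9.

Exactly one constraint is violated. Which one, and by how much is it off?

Distance(S, D) = 11.9 — off by 4.60.

H = (0.00, 0.00) ✓; HC at -36.60° ✓; |HC| = 21.00 ✓; ∠HCA = 130.1° ✓; |CA| = 29.80 ✓; ∠CAR = 78.50° ✓; |AR| = 15.90 ✓; ∠ARV = 93.30° ✓; |RV| = 14.00 ✓; ∠RVS = 72.40° ✓; |VS| = 11.70 ✓; ∠VSD = 90.50° ✓; |SD| = 16.50 ✗.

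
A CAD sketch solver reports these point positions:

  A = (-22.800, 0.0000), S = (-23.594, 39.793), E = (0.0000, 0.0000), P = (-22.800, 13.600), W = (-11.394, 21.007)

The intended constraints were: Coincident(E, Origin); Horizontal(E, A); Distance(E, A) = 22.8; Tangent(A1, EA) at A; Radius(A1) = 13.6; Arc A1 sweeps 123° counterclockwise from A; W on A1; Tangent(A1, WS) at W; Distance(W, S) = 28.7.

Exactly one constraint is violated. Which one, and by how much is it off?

Distance(W, S) = 28.7 — off by 6.30.

E = (0.00, 0.00) ✓; E.y = 0.00, A.y = 0.00 ✓; |EA| = 22.80 ✓; ∠(PA, AE) = 90.00° ✓; |PA| = 13.60 ✓; bearing(P→W) − bearing(P→A) = 123.0° ✓; |PW| = 13.60 ✓; ∠(PW, WS) = 90.00° ✓; |WS| = 22.40 ✗.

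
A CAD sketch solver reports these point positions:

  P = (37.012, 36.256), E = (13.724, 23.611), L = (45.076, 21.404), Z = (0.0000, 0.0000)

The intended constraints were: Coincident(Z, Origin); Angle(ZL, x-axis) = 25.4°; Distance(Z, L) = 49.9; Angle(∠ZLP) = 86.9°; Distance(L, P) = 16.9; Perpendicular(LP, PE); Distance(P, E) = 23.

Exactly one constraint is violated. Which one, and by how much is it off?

Distance(P, E) = 23 — off by 3.50.

Z = (0.00, 0.00) ✓; ZL at 25.40° ✓; |ZL| = 49.90 ✓; ∠ZLP = 86.90° ✓; |LP| = 16.90 ✓; ∠(LP, PE) = 90.00° ✓; |PE| = 26.50 ✗.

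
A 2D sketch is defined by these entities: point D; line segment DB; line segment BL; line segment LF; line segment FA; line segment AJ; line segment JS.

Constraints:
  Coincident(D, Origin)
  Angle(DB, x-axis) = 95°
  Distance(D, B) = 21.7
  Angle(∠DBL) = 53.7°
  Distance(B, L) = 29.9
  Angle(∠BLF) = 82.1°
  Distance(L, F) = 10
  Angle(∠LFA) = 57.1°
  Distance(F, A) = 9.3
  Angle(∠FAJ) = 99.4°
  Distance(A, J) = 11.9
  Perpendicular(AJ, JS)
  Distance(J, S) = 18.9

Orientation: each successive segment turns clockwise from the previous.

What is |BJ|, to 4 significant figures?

28.40

D is at the origin; DB runs at 95.0° with length 21.7, so B = (-1.891, 21.62). ∠DBL = 53.7° gives BL at -31.30° from the x-axis; with |BL| = 29.9, L = (23.66, 6.084). ∠BLF = 82.1° gives LF at -129.2° from the x-axis; with |LF| = 10.0, F = (17.34, -1.666). ∠LFA = 57.1° gives FA at 107.9° from the x-axis; with |FA| = 9.3, A = (14.48, 7.184). ∠FAJ = 99.4° gives AJ at 27.30° from the x-axis; with |AJ| = 11.9, J = (25.05, 12.64). Then |BJ| = |J − B| = 28.40.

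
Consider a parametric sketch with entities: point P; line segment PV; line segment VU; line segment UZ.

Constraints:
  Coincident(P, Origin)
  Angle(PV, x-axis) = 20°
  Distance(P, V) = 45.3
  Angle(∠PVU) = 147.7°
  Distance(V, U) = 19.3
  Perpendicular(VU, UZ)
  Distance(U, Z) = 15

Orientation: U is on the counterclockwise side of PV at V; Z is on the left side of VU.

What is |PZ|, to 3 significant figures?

58.3

P is at the origin; PV runs at 20.0° with length 45.3, so V = 45.3·(cos 20.0°, sin 20.0°) = (42.6, 15.5). ∠PVU = 147.7°, so VU runs at 20.0° + (180° − 147.7°) = 52.3° from the x-axis; with |VU| = 19.3, U = V + 19.3·(cos 52.3°, sin 52.3°) = (54.4, 30.8). The perpendicularity gives UZ at right angles to VU; with |UZ| = 15.0 on the left of VU, Z = U + 15.0·(-0.791, 0.612) = (42.5, 39.9). Then |PZ| = |Z − P| = 58.3.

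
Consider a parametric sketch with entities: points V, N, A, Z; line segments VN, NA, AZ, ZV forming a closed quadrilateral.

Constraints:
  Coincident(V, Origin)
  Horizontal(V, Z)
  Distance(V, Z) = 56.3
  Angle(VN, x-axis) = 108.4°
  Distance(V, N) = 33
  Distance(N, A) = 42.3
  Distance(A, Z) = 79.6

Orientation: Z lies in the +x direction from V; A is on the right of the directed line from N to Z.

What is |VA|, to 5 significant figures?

24.540

V is at the origin; V and Z share the same y with |VZ| = 56.3 and Z in +x, so Z = (56.3, 0). VN runs at 108.4° with |VN| = 33.0, so N = (-10.416, 31.313). A is determined by |NA| = 42.3 and |AZ| = 79.6 together: it lies at the intersection of circle(N, 42.3) and circle(Z, 79.6). With |NZ| = 73.699, the foot of the radical line on NZ is 6.0022 from N and the perpendicular offset is √(42.3² − 6.0022²) = 41.872. Taking the right-of-NZ solution: A = (-22.773, -9.1420).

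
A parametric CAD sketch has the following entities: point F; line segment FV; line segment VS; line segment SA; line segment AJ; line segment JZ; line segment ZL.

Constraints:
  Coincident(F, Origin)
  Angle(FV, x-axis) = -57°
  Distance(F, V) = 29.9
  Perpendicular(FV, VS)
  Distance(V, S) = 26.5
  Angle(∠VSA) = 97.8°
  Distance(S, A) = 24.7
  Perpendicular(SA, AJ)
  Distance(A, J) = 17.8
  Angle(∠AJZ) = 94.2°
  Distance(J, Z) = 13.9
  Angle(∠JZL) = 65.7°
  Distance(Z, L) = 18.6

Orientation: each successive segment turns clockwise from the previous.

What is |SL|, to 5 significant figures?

17.282

F is at the origin; FV runs at -57.0° with length 29.9, so V = (16.285, -25.076). FV ⟂ VS, so VS runs at -147.00°; with |VS| = 26.5, S = (-5.9401, -39.509). ∠VSA = 97.8° gives SA at 130.80° from the x-axis; with |SA| = 24.7, A = (-22.080, -20.811). SA is perpendicular to AJ, so AJ runs at 40.800°; with |AJ| = 17.8, J = (-8.6050, -9.1805). ∠AJZ = 94.2° gives JZ at -45.000° from the x-axis; with |JZ| = 13.9, Z = (1.2237, -19.009). ∠JZL = 65.7° gives ZL at -159.30° from the x-axis; with |ZL| = 18.6, L = (-16.176, -25.584). Then |SL| = |L − S| = 17.282.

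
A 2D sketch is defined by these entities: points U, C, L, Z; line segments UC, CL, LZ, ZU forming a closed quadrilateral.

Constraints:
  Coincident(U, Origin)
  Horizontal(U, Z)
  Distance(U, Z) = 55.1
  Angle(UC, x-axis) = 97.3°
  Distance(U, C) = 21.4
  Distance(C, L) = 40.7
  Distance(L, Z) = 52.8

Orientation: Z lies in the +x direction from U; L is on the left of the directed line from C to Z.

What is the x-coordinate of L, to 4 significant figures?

29.45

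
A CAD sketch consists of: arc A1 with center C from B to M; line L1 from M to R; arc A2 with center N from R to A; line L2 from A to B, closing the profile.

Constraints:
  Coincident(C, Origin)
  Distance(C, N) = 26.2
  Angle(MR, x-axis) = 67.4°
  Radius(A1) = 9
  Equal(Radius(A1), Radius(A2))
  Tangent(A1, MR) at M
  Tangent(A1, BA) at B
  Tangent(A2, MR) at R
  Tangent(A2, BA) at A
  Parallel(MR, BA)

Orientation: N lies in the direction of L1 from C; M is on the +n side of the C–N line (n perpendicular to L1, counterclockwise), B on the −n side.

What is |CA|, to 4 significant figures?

27.70

The slot axis is L1's direction at 67.4°, so u = (cos 67.4°, sin 67.4°) = (0.3843, 0.9232) and n = (−sin 67.4°, cos 67.4°) = (-0.9232, 0.3843). C is at the origin and N lies 26.2 along u from C, so N = 26.2·u = (10.07, 24.19). Tangency of A1 to both parallel lines with radius 9.0 puts M and B at C ± 9.0·n: M = (-8.309, 3.459), B = (8.309, -3.459). Equal radii place R and A the same way about N: R = N + 9.0·n = (1.760, 27.65), A = N − 9.0·n = (18.38, 20.73). Then |CA| = |A − C| = 27.70.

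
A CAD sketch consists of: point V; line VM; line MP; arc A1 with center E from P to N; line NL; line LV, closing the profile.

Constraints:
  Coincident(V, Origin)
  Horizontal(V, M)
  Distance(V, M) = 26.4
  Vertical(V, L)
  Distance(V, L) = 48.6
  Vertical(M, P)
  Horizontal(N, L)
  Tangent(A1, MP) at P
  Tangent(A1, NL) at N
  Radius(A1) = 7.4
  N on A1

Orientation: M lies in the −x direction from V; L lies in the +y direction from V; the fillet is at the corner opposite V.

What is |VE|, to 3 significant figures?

45.4

V is at the origin; V and M share the same y with |VM| = 26.4 and M on the −x side, so M = (-26.4, 0.00). V and L share the same x with |VL| = 48.6 and L on the +y side, so L = (0.00, 48.6). The virtual corner opposite V is at (-26.4, 48.6). Since A1 is tangent to MP there, EP ⟂ MP and A1 meets NL tangentially, so EN is at right angles to NL, with radius 7.4, so the center E sits 7.4 in from both sides at E = (-19.0, 41.2). Then |VE| = |E − V| = 45.4.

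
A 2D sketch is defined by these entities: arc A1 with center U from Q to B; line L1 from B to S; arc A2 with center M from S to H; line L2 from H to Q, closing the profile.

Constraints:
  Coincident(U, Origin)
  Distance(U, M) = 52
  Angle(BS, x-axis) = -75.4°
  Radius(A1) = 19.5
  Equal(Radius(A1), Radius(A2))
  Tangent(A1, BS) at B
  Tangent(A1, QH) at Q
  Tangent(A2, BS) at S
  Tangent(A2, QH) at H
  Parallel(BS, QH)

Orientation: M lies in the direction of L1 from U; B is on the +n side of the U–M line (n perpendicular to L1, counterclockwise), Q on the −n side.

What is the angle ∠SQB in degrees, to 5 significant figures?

53.130°

The slot axis is L1's direction at -75.4°, so u = (cos -75.4°, sin -75.4°) = (0.25207, -0.96771) and n = (−sin -75.4°, cos -75.4°) = (0.96771, 0.25207). U is at the origin and M lies 52.0 along u from U, so M = 52.0·u = (13.108, -50.321). Tangency of A1 to both parallel lines with radius 19.5 puts B and Q at U ± 19.5·n: B = (18.870, 4.9154), Q = (-18.870, -4.9154). Equal radii place S and H the same way about M: S = M + 19.5·n = (31.978, -45.406), H = M − 19.5·n = (-5.7627, -55.236). Then cos ∠SQB = QS·QB / (|QS||QB|), giving 53.130°.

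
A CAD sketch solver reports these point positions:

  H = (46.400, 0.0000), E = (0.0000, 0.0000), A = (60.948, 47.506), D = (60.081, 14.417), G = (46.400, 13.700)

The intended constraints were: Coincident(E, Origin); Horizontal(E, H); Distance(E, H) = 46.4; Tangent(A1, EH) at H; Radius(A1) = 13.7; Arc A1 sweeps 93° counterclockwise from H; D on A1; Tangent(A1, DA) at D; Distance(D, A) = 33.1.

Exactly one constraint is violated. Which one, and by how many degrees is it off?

Tangent(A1, DA) at D — off by 4.50°.

E = (0.00, 0.00) ✓; E.y = 0.00, H.y = 0.00 ✓; |EH| = 46.40 ✓; ∠(GH, HE) = 90.00° ✓; |GH| = 13.70 ✓; bearing(G→D) − bearing(G→H) = 93.00° ✓; |GD| = 13.70 ✓; ∠(GD, DA) = 94.50° ✗; |DA| = 33.10 ✓.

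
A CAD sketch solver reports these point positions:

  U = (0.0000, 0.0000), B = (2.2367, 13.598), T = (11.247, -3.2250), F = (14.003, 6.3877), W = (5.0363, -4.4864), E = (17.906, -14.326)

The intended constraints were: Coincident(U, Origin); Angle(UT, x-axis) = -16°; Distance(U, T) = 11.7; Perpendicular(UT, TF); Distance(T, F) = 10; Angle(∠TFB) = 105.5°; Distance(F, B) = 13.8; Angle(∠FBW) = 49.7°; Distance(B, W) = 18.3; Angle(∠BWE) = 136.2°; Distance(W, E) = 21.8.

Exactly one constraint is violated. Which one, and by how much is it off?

Distance(W, E) = 21.8 — off by 5.60.

U = (0.00, 0.00) ✓; UT at -16.00° ✓; |UT| = 11.70 ✓; ∠(UT, TF) = 90.00° ✓; |TF| = 10.00 ✓; ∠TFB = 105.5° ✓; |FB| = 13.80 ✓; ∠FBW = 49.70° ✓; |BW| = 18.30 ✓; ∠BWE = 136.2° ✓; |WE| = 16.20 ✗.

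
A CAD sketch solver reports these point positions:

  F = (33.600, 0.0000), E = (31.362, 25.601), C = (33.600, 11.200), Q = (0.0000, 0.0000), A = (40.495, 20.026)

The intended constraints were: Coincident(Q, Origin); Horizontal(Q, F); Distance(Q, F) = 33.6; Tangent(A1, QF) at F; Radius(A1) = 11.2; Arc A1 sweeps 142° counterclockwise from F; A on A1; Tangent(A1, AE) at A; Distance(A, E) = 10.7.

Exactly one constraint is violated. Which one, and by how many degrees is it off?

Tangent(A1, AE) at A — off by 6.60°.

Q = (0.00, 0.00) ✓; Q.y = 0.00, F.y = 0.00 ✓; |QF| = 33.60 ✓; ∠(CF, FQ) = 90.00° ✓; |CF| = 11.20 ✓; bearing(C→A) − bearing(C→F) = 142.0° ✓; |CA| = 11.20 ✓; ∠(CA, AE) = 83.40° ✗; |AE| = 10.70 ✓.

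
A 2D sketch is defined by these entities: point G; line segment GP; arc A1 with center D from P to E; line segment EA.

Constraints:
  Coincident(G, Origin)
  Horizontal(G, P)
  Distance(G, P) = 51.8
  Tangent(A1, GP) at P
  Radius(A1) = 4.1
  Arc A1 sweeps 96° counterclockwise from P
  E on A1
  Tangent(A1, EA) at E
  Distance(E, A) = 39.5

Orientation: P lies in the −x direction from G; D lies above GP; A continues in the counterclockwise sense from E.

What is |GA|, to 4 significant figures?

67.88

G is at the origin; GP is horizontal with |GP| = 51.8 and P on the −x side, so P = (-51.80, 0.000). The tangent condition forces DP to be normal to GP, so D = P + (0, 4.1) = (-51.80, 4.100). On A1, P sits at bearing -90° from D; a 96° counterclockwise sweep puts E at bearing 6°, so E = D + 4.1·(cos 6°, sin 6°) = (-47.72, 4.529). Tangency of A1 to EA means the radius DE is perpendicular to EA, so EA runs along (−sin 6°, cos 6°); with |EA| = 39.5, A = (-51.85, 43.81). Then |GA| = |A − G| = 67.88.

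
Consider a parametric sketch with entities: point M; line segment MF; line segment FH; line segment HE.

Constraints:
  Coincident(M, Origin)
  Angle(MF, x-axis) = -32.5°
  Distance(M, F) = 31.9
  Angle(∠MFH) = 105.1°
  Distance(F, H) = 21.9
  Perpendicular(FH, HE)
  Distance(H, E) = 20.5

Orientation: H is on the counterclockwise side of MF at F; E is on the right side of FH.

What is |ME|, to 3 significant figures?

59.5

M is at the origin; MF runs at -32.5° with length 31.9, so F = 31.9·(cos -32.5°, sin -32.5°) = (26.9, -17.1). ∠MFH = 105.1°, so FH runs at -32.5° + (180° − 105.1°) = 42.4° from the x-axis; with |FH| = 21.9, H = F + 21.9·(cos 42.4°, sin 42.4°) = (43.1, -2.37). FH ⟂ HE; with |HE| = 20.5 on the right of FH, E = H + 20.5·(0.674, -0.738) = (56.9, -17.5). Then |ME| = |E − M| = 59.5.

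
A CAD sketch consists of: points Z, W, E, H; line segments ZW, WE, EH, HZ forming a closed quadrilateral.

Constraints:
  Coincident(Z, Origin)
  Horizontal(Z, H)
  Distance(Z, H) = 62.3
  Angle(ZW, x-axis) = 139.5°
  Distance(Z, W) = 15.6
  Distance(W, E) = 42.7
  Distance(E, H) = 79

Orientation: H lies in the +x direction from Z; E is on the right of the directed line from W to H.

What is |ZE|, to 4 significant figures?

33.93

Z is at the origin; ZH is horizontal with |ZH| = 62.3 and H in +x, so H = (62.3, 0). ZW runs at 139.5° with |ZW| = 15.6, so W = (-11.86, 10.13). E is determined by |WE| = 42.7 and |EH| = 79.0 together: it lies at the intersection of circle(W, 42.7) and circle(H, 79.0). With |WH| = 74.85, the foot of the radical line on WH is 7.916 from W and the perpendicular offset is √(42.7² − 7.916²) = 41.96. Taking the right-of-WH solution: E = (-9.699, -32.51).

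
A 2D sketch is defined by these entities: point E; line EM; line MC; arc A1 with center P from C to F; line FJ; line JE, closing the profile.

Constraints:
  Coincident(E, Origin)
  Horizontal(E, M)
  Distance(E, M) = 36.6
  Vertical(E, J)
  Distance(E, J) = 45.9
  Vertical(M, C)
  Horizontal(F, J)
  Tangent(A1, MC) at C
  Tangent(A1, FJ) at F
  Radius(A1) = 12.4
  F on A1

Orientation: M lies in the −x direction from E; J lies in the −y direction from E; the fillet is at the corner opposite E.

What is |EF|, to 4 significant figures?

51.89

E is at the origin; EM is horizontal with |EM| = 36.6 and M on the −x side, so M = (-36.60, 0.000). E and J share the same x with |EJ| = 45.9 and J on the −y side, so J = (0.000, -45.90). The virtual corner opposite E is at (-36.60, -45.90). Since A1 is tangent to MC there, PC ⟂ MC and the tangent condition forces PF to be normal to FJ, with radius 12.4, so the center P sits 12.4 in from both sides at P = (-24.20, -33.50). That places the tangent points at C = (-36.60, -33.50) on MC and F = (-24.20, -45.90) on FJ. Then |EF| = |F − E| = 51.89.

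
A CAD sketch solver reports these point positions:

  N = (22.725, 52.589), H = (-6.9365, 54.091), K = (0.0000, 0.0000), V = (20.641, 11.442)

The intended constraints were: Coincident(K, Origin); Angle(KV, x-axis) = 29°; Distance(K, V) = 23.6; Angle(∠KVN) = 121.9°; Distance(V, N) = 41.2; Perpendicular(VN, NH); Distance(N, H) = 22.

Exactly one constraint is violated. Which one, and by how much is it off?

Distance(N, H) = 22 — off by 7.70.

K = (0.00, 0.00) ✓; KV at 29.00° ✓; |KV| = 23.60 ✓; ∠KVN = 121.9° ✓; |VN| = 41.20 ✓; ∠(VN, NH) = 90.00° ✓; |NH| = 29.70 ✗.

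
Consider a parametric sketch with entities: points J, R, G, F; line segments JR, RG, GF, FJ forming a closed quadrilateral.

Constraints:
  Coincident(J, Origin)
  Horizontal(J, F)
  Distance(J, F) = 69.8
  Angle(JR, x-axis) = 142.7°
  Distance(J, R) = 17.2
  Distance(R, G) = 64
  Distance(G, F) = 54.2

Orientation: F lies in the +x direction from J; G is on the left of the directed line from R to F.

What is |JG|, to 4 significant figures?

60.41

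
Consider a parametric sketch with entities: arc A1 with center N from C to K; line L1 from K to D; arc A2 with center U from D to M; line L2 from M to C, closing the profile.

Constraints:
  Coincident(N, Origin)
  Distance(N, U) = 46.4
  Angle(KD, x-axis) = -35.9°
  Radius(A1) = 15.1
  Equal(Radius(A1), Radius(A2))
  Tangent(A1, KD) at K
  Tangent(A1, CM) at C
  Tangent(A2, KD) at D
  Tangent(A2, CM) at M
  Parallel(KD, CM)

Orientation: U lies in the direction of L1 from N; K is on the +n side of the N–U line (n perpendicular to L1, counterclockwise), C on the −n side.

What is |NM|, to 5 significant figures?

48.795

The slot axis is L1's direction at -35.9°, so u = (cos -35.9°, sin -35.9°) = (0.81004, -0.58637) and n = (−sin -35.9°, cos -35.9°) = (0.58637, 0.81004). N is at the origin and U lies 46.4 along u from N, so U = 46.4·u = (37.586, -27.208). Tangency of A1 to both parallel lines with radius 15.1 puts K and C at N ± 15.1·n: K = (8.8542, 12.232), C = (-8.8542, -12.232). Equal radii place D and M the same way about U: D = U + 15.1·n = (46.440, -14.976), M = U − 15.1·n = (28.732, -39.439). Then |NM| = |M − N| = 48.795.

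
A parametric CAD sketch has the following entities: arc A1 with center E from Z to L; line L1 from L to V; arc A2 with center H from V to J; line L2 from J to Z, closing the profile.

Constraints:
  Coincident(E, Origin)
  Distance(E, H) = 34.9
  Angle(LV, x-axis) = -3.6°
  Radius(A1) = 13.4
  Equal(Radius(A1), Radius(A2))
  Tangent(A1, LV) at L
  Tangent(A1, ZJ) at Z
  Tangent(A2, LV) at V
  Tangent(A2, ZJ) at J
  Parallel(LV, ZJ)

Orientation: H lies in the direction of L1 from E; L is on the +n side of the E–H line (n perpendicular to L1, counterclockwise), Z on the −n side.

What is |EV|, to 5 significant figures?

37.384

The slot axis is L1's direction at -3.6°, so u = (cos -3.6°, sin -3.6°) = (0.99803, -0.062791) and n = (−sin -3.6°, cos -3.6°) = (0.062791, 0.99803). E is at the origin and H lies 34.9 along u from E, so H = 34.9·u = (34.831, -2.1914). Tangency of A1 to both parallel lines with radius 13.4 puts L and Z at E ± 13.4·n: L = (0.84139, 13.374), Z = (-0.84139, -13.374). Equal radii place V and J the same way about H: V = H + 13.4·n = (35.673, 11.182), J = H − 13.4·n = (33.990, -15.565). Then |EV| = |V − E| = 37.384.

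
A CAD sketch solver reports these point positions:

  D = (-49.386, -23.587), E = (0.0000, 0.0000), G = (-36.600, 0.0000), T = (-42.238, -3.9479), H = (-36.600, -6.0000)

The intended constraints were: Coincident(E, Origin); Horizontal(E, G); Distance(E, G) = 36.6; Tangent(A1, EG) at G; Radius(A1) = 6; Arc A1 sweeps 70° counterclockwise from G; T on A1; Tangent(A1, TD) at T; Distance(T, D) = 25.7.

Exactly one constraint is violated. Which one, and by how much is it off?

Distance(T, D) = 25.7 — off by 4.80.

E = (0.00, 0.00) ✓; E.y = 0.00, G.y = 0.00 ✓; |EG| = 36.60 ✓; ∠(HG, GE) = 90.00° ✓; |HG| = 6.000 ✓; bearing(H→T) − bearing(H→G) = 70.00° ✓; |HT| = 6.000 ✓; ∠(HT, TD) = 90.00° ✓; |TD| = 20.90 ✗.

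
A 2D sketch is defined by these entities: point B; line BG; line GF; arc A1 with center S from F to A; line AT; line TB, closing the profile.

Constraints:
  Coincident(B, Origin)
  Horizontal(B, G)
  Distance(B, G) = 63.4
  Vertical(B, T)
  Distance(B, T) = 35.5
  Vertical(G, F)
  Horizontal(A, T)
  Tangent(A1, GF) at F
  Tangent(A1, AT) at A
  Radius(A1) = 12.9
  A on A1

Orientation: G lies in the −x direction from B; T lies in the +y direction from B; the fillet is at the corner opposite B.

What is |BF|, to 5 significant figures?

67.308

B is at the origin; B and G share the same y with |BG| = 63.4 and G on the −x side, so G = (-63.400, 0.0000). B and T share the same x with |BT| = 35.5 and T on the +y side, so T = (0.0000, 35.500). The virtual corner opposite B is at (-63.400, 35.500). Tangency of A1 to GF means the radius SF is perpendicular to GF and the tangent condition forces SA to be normal to AT, with radius 12.9, so the center S sits 12.9 in from both sides at S = (-50.500, 22.600). That places the tangent points at F = (-63.400, 22.600) on GF and A = (-50.500, 35.500) on AT. Then |BF| = |F − B| = 67.308.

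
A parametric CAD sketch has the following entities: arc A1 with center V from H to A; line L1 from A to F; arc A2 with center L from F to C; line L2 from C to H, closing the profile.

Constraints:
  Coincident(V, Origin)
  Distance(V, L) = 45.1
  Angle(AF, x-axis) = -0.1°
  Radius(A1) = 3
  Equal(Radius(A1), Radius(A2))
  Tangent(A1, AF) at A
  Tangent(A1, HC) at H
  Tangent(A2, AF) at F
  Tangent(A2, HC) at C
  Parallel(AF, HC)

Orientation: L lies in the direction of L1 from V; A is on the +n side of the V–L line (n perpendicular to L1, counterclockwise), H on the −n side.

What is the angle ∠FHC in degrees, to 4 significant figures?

7.578°

The slot axis is L1's direction at -0.1°, so u = (cos -0.1°, sin -0.1°) = (1.000, -0.001745) and n = (−sin -0.1°, cos -0.1°) = (0.001745, 1.000). V is at the origin and L lies 45.1 along u from V, so L = 45.1·u = (45.10, -0.07871). Tangency of A1 to both parallel lines with radius 3.0 puts A and H at V ± 3.0·n: A = (0.005236, 3.000), H = (-0.005236, -3.000). Equal radii place F and C the same way about L: F = L + 3.0·n = (45.11, 2.921), C = L − 3.0·n = (45.09, -3.079). Then cos ∠FHC = HF·HC / (|HF||HC|), giving 7.578°.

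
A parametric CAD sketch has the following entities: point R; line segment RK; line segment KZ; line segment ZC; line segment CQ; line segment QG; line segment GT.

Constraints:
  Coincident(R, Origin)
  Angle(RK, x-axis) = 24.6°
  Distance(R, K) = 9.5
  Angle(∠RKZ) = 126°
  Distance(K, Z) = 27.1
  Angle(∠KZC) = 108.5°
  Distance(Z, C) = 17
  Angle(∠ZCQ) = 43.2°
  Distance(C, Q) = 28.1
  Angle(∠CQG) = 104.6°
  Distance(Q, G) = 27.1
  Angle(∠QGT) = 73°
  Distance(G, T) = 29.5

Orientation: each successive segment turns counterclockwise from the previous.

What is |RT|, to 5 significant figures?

47.925

∠CQG = 104.6° gives QG at 2.3000° from the x-axis; with |QG| = 27.1, G = (34.504, 13.195). ∠QGT = 73.0° gives GT at 109.30° from the x-axis; with |GT| = 29.5, T = (24.754, 41.038). Then |RT| = |T − R| = 47.925.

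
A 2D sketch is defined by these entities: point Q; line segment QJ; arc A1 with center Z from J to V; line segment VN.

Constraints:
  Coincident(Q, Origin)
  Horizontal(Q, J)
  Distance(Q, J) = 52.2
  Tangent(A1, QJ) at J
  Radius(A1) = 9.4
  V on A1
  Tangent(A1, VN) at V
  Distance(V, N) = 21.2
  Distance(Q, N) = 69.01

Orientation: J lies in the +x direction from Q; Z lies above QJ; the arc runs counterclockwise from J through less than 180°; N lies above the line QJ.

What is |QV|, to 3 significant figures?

62.3

Checks: |ZV| = 9.400 ✓; ∠(ZV, VN) = 90.00° ✓; |VN| = 21.20 ✓; |QN| = 69.01 ✓.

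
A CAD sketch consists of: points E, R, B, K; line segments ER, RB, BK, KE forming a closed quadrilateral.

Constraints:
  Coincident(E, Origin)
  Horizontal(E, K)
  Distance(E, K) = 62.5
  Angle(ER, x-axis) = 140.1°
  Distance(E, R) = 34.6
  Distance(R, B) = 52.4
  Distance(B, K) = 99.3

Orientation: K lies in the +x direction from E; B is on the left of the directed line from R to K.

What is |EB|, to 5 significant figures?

71.198

Checks: |RB| = 52.40 ✓; |BK| = 99.30 ✓.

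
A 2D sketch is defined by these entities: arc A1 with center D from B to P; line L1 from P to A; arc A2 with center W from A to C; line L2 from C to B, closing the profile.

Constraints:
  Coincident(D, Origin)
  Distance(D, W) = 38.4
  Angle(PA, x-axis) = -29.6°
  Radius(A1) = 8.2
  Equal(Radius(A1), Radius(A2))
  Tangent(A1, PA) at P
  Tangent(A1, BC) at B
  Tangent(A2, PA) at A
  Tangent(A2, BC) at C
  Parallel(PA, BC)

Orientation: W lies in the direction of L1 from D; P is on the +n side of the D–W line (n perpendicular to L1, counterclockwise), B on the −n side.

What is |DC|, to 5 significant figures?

39.266

Tangency of A1 to both parallel lines with radius 8.2 puts P and B at D ± 8.2·n: P = (4.0503, 7.1299), B = (-4.0503, -7.1299). Equal radii place A and C the same way about W: A = W + 8.2·n = (37.439, -11.838), C = W − 8.2·n = (29.338, -26.097). Then |DC| = |C − D| = 39.266.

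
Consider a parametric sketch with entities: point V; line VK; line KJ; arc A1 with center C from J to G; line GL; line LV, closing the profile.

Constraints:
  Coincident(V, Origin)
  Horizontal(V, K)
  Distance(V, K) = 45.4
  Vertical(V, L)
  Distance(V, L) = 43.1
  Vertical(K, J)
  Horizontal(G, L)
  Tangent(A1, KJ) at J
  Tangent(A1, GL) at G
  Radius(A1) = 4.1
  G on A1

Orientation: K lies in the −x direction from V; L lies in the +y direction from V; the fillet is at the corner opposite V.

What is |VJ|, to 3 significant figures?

59.9

V is at the origin; V and K share the same y with |VK| = 45.4 and K on the −x side, so K = (-45.4, 0.00). VL is vertical with |VL| = 43.1 and L on the +y side, so L = (0.00, 43.1). The virtual corner opposite V is at (-45.4, 43.1). Since A1 is tangent to KJ there, CJ ⟂ KJ and the tangent condition forces CG to be normal to GL, with radius 4.1, so the center C sits 4.1 in from both sides at C = (-41.3, 39.0). That places the tangent points at J = (-45.4, 39.0) on KJ and G = (-41.3, 43.1) on GL. Then |VJ| = |J − V| = 59.9.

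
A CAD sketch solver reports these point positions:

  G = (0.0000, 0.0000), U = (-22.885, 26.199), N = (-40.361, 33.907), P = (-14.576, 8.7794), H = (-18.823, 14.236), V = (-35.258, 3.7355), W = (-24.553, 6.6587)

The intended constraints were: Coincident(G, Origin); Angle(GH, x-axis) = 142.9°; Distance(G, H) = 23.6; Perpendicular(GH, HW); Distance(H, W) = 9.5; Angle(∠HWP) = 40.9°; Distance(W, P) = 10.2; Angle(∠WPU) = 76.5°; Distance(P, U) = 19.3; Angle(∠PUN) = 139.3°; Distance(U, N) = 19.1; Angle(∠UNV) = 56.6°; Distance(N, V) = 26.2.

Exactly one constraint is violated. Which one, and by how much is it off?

Distance(N, V) = 26.2 — off by 4.40.

G = (0.00, 0.00) ✓; GH at 142.9° ✓; |GH| = 23.60 ✓; ∠(GH, HW) = 90.00° ✓; |HW| = 9.500 ✓; ∠HWP = 40.90° ✓; |WP| = 10.20 ✓; ∠WPU = 76.50° ✓; |PU| = 19.30 ✓; ∠PUN = 139.3° ✓; |UN| = 19.10 ✓; ∠UNV = 56.60° ✓; |NV| = 30.60 ✗.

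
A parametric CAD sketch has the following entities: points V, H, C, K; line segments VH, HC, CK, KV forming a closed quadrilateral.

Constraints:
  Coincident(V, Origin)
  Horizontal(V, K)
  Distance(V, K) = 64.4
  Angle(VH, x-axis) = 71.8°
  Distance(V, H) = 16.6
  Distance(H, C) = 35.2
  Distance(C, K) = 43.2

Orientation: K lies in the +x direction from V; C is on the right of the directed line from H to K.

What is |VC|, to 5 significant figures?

27.562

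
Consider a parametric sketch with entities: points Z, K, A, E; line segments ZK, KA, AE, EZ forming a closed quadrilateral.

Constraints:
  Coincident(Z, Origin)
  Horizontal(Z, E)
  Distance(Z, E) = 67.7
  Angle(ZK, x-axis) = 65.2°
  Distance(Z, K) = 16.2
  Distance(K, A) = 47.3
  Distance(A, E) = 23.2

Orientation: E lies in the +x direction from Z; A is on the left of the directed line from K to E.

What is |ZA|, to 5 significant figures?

57.069

Checks: ZK at 65.20° ✓; |KA| = 47.30 ✓; |AE| = 23.20 ✓.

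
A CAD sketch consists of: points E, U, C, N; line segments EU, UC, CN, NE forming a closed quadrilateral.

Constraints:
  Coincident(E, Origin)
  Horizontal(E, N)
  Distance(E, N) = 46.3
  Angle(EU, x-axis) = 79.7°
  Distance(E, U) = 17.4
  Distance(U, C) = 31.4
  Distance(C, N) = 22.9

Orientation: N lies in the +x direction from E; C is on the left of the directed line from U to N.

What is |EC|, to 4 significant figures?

39.59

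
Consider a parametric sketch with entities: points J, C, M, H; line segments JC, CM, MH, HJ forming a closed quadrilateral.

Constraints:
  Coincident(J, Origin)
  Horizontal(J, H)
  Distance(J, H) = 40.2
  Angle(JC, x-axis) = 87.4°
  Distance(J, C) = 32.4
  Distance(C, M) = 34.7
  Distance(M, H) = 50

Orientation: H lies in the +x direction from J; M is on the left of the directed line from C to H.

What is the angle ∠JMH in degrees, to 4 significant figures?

42.51°

J is at the origin; JH is horizontal with |JH| = 40.2 and H in +x, so H = (40.2, 0). JC runs at 87.4° with |JC| = 32.4, so C = (1.470, 32.37). M is determined by |CM| = 34.7 and |MH| = 50.0 together: it lies at the intersection of circle(C, 34.7) and circle(H, 50.0). With |CH| = 50.47, the foot of the radical line on CH is 12.40 from C and the perpendicular offset is √(34.7² − 12.40²) = 32.41. Taking the left-of-CH solution: M = (31.77, 49.28).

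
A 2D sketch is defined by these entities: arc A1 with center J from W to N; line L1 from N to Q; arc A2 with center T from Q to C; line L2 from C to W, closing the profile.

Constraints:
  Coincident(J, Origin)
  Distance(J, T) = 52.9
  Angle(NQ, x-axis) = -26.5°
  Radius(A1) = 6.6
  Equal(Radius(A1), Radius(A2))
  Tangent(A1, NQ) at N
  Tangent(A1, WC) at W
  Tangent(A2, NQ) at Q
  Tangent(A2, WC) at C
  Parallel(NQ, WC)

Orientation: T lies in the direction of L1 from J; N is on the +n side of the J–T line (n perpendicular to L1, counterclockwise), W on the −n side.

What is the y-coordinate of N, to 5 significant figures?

5.9066

The slot axis is L1's direction at -26.5°, so u = (cos -26.5°, sin -26.5°) = (0.89493, -0.44620) and n = (−sin -26.5°, cos -26.5°) = (0.44620, 0.89493). J is at the origin and T lies 52.9 along u from J, so T = 52.9·u = (47.342, -23.604). Tangency of A1 to both parallel lines with radius 6.6 puts N and W at J ± 6.6·n: N = (2.9449, 5.9066), W = (-2.9449, -5.9066). So N.y = 5.9066.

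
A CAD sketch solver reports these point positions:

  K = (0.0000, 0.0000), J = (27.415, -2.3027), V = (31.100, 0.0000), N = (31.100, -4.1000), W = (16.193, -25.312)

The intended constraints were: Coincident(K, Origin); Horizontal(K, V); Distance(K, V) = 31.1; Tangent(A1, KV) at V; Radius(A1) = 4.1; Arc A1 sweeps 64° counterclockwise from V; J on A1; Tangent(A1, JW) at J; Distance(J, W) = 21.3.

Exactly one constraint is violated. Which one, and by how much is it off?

Distance(J, W) = 21.3 — off by 4.30.

K = (0.00, 0.00) ✓; K.y = 0.00, V.y = 0.00 ✓; |KV| = 31.10 ✓; ∠(NV, VK) = 90.00° ✓; |NV| = 4.100 ✓; bearing(N→J) − bearing(N→V) = 64.00° ✓; |NJ| = 4.100 ✓; ∠(NJ, JW) = 90.00° ✓; |JW| = 25.60 ✗.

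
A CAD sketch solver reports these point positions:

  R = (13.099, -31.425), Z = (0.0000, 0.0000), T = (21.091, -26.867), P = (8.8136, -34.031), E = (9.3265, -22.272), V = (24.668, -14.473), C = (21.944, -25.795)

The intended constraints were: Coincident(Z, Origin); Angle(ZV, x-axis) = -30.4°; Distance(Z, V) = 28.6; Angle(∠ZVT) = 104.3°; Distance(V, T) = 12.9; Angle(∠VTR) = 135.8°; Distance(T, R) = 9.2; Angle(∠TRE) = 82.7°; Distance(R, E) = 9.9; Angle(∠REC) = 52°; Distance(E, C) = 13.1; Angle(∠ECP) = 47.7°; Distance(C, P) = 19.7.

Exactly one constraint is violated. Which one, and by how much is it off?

Distance(C, P) = 19.7 — off by 4.20.

Z = (0.00, 0.00) ✓; ZV at -30.40° ✓; |ZV| = 28.60 ✓; ∠ZVT = 104.3° ✓; |VT| = 12.90 ✓; ∠VTR = 135.8° ✓; |TR| = 9.200 ✓; ∠TRE = 82.70° ✓; |RE| = 9.900 ✓; ∠REC = 52.00° ✓; |EC| = 13.10 ✓; ∠ECP = 47.70° ✓; |CP| = 15.50 ✗.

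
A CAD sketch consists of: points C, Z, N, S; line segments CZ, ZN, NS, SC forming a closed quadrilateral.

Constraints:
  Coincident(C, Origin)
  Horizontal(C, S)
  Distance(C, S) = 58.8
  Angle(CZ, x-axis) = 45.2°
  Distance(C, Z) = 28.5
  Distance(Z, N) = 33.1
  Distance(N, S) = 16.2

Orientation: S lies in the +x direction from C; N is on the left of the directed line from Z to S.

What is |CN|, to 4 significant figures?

54.87

C is at the origin; CS is horizontal with |CS| = 58.8 and S in +x, so S = (58.8, 0). CZ runs at 45.2° with |CZ| = 28.5, so Z = (20.08, 20.22). N is determined by |ZN| = 33.1 and |NS| = 16.2 together: it lies at the intersection of circle(Z, 33.1) and circle(S, 16.2). With |ZS| = 43.68, the foot of the radical line on ZS is 31.38 from Z and the perpendicular offset is √(33.1² − 31.38²) = 10.54. Taking the left-of-ZS solution: N = (52.77, 15.04).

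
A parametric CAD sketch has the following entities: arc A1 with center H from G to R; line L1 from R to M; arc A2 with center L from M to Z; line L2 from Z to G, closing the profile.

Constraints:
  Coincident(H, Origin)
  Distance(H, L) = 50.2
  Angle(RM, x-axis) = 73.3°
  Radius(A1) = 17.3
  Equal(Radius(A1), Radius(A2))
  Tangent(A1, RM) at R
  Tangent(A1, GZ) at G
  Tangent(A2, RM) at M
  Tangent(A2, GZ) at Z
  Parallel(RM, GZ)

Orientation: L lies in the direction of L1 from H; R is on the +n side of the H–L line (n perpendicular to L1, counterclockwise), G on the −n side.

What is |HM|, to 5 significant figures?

53.097

The slot axis is L1's direction at 73.3°, so u = (cos 73.3°, sin 73.3°) = (0.28736, 0.95782) and n = (−sin 73.3°, cos 73.3°) = (-0.95782, 0.28736). H is at the origin and L lies 50.2 along u from H, so L = 50.2·u = (14.425, 48.083). Tangency of A1 to both parallel lines with radius 17.3 puts R and G at H ± 17.3·n: R = (-16.570, 4.9713), G = (16.570, -4.9713). Equal radii place M and Z the same way about L: M = L + 17.3·n = (-2.1448, 53.054), Z = L − 17.3·n = (30.996, 43.111). Then |HM| = |M − H| = 53.097.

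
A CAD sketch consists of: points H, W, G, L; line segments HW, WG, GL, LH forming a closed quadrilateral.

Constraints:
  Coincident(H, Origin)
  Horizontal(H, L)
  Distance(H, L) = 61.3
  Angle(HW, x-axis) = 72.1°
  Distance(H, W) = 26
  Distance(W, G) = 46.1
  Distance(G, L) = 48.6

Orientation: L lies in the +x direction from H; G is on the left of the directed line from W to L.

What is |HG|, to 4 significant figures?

67.40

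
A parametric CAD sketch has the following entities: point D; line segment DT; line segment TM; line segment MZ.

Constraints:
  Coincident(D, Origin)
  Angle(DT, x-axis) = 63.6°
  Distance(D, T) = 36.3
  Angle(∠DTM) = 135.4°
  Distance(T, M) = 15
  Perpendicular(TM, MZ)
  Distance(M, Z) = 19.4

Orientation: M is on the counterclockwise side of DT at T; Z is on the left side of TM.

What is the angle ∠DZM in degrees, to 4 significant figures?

98.48°

∠DTM = 135.4°, so TM runs at 63.6° + (180° − 135.4°) = 108.2° from the x-axis; with |TM| = 15.0, M = T + 15.0·(cos 108.2°, sin 108.2°) = (11.46, 46.76). TM is perpendicular to MZ; with |MZ| = 19.4 on the left of TM, Z = M + 19.4·(-0.9500, -0.3123) = (-6.974, 40.70). Then cos ∠DZM = ZD·ZM / (|ZD||ZM|), giving 98.48°.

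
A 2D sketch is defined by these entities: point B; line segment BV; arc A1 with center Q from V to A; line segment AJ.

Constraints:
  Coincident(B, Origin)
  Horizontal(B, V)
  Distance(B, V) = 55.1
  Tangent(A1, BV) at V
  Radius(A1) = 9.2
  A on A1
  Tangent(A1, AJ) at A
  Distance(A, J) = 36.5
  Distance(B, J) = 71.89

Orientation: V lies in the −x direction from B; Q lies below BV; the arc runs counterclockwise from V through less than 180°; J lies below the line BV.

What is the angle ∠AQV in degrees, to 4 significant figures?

105.0°

Checks: ∠(QV, VB) = 90.00° ✓; |QV| = 9.200 ✓; |QA| = 9.200 ✓; ∠(QA, AJ) = 90.00° ✓; |AJ| = 36.50 ✓; |BJ| = 71.89 ✓.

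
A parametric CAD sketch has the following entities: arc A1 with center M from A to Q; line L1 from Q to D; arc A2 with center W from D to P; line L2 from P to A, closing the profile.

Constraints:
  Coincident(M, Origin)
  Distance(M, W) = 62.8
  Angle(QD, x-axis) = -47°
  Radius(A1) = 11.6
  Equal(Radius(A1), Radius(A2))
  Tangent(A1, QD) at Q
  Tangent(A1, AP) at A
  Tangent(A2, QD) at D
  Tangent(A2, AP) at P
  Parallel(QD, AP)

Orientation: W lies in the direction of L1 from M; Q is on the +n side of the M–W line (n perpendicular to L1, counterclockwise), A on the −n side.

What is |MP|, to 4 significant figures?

63.86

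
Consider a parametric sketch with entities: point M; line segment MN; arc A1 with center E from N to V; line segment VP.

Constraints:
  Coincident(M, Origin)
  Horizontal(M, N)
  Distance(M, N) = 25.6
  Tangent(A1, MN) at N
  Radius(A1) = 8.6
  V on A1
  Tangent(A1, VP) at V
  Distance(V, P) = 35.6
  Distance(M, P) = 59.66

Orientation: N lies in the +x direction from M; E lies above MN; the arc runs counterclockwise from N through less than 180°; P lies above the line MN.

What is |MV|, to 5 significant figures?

34.390

Checks: |EV| = 8.600 ✓; ∠(EV, VP) = 90.00° ✓; |VP| = 35.60 ✓; |MP| = 59.66 ✓.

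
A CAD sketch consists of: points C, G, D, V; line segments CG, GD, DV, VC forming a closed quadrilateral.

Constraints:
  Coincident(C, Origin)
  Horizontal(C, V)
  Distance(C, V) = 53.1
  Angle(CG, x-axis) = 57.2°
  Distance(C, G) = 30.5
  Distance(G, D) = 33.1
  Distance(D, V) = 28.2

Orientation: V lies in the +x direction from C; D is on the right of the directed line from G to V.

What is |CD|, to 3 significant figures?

26.3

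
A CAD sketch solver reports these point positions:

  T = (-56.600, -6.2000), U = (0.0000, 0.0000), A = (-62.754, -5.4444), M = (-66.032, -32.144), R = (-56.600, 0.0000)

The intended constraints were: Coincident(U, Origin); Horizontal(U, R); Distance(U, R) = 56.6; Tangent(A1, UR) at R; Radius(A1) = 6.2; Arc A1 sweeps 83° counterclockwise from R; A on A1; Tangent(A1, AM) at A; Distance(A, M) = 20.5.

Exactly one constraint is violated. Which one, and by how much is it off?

Distance(A, M) = 20.5 — off by 6.40.

U = (0.00, 0.00) ✓; U.y = 0.00, R.y = 0.00 ✓; |UR| = 56.60 ✓; ∠(TR, RU) = 90.00° ✓; |TR| = 6.200 ✓; bearing(T→A) − bearing(T→R) = 83.00° ✓; |TA| = 6.200 ✓; ∠(TA, AM) = 90.00° ✓; |AM| = 26.90 ✗.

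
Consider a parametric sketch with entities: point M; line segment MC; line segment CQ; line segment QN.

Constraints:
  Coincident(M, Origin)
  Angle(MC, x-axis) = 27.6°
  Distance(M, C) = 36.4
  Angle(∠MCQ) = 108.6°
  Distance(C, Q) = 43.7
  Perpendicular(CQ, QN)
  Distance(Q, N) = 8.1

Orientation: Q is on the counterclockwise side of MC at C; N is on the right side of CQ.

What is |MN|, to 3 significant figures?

69.8

M is at the origin; MC runs at 27.6° with length 36.4, so C = 36.4·(cos 27.6°, sin 27.6°) = (32.3, 16.9). ∠MCQ = 108.6°, so CQ runs at 27.6° + (180° − 108.6°) = 99.0° from the x-axis; with |CQ| = 43.7, Q = C + 43.7·(cos 99.0°, sin 99.0°) = (25.4, 60.0). CQ is perpendicular to QN; with |QN| = 8.1 on the right of CQ, N = Q + 8.1·(0.988, 0.156) = (33.4, 61.3). Then |MN| = |N − M| = 69.8.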